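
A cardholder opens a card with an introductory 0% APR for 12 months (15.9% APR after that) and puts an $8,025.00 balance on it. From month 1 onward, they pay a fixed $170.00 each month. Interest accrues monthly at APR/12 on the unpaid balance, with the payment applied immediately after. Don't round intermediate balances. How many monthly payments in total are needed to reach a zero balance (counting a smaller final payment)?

60 payments

Promo months 1–12 at r₀ = 0%/12 = 0; months 13+ at r₁ = 15.9%/12 = 0.01325.
After month 12 (no interest yet): B = $8,025.00 − 12·$170.00 = $5,985.00.
Then at r₁ with $170.00/mo: n₂ = −ln(1 − r₁·B/P)/ln(1+r₁) ≈ 47.73 → 48 more payments.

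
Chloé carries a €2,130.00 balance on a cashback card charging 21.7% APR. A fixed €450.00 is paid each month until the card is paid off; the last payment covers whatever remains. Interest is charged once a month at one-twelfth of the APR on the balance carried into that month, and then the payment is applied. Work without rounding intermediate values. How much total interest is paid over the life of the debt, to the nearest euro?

€117

Monthly rate r = 21.7%/12 = 1.80833% = 0.0180833.
Payoff takes n = ⌈−ln(1 − rB₀/P)/ln(1+r)⌉ = ⌈4.993⌉ = 5 payments; the last is €446.82.
Total paid = 4·€450.00 + €446.82 = €2,246.82.
Total interest = total paid − principal = €2,246.82 − €2,130.00 = €116.82.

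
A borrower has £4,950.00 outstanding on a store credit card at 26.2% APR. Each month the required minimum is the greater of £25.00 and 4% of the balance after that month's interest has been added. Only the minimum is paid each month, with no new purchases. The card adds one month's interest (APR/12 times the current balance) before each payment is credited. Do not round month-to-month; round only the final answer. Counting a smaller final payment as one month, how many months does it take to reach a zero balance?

145 months

Monthly rate r = 26.2%/12 = 2.18333% = 0.0218333.
While 4% of the post-interest balance exceeds £25.00, each month B ← (B·(1+r))·(1 − 0.04), i.e. B shrinks by the factor (1+r)·0.96 = 0.98096.
This holds for months 1–109. Entering month 110 the balance is £608.97; 4% of the post-interest balance is now below £25.00, so the flat £25.00 minimum applies from here.
From month 110 a fixed £25.00 at rate r clears £608.97 in 36 more payments. Total: 109 + 36 = 145 months.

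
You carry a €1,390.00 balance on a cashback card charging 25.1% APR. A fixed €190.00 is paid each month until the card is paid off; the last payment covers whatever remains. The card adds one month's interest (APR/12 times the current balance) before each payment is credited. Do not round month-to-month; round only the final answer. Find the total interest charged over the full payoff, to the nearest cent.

Monthly rate r = 25.1%/12 = 2.09167% = 0.0209167.
Payoff takes n = ⌈−ln(1 − rB₀/P)/ln(1+r)⌉ = ⌈8.023⌉ = 9 payments; the last is €4.39.
Total paid = 8·€190.00 + €4.39 = €1,524.39.
Total interest = total paid − principal = €1,524.39 − €1,390.00 = €134.39.

€134.39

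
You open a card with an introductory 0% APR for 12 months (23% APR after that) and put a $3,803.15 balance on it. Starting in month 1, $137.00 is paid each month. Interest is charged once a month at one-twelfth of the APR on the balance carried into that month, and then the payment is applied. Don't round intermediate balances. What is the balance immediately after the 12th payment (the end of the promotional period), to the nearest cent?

Promo months 1–12 at r₀ = 0%/12 = 0; months 13+ at r₁ = 23%/12 = 0.0191667.
After month 12 (no interest yet): B = $3,803.15 − 12·$137.00 = $2,159.15.

$2,159.15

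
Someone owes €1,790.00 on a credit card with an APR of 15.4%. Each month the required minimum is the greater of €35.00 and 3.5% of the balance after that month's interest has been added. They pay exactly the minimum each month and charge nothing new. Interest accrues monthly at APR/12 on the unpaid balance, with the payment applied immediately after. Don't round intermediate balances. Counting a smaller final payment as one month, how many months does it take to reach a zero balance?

Monthly rate r = 15.4%/12 = 1.28333% = 0.0128333.
While 3.5% of the post-interest balance exceeds €35.00, each month B ← (B·(1+r))·(1 − 0.035), i.e. B shrinks by the factor (1+r)·0.965 = 0.97738.
This holds for months 1–27. Entering month 28 the balance is €965.20; 3.5% of the post-interest balance is now below €35.00, so the flat €35.00 minimum applies from here.
From month 28 a fixed €35.00 at rate r clears €965.20 in 35 more payments. Total: 27 + 35 = 62 months.

62 months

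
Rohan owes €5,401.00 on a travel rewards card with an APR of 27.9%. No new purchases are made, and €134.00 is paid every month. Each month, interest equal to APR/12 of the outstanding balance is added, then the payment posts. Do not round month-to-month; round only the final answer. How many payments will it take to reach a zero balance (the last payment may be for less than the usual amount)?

Monthly rate r = 27.9%/12 = 2.325% = 0.02325.
Recurrence: B ← B·(1+r) − €134.00.
Month 1: interest €125.57; balance after payment €5,392.57.
Month 2: interest €125.38; balance after payment €5,383.95.
Closed form: n = −ln(1 − rB₀/P)/ln(1+r) = −ln(0.062886)/ln(1.02325) ≈ 120.364, so the balance reaches zero during payment 121.

121 payments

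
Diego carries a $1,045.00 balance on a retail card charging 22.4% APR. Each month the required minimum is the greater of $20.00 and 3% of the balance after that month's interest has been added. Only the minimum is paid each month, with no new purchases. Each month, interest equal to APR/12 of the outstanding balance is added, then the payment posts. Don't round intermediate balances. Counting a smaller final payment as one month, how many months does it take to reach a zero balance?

Monthly rate r = 22.4%/12 = 1.86667% = 0.0186667.
While 3% of the post-interest balance exceeds $20.00, each month B ← (B·(1+r))·(1 − 0.03), i.e. B shrinks by the factor (1+r)·0.97 = 0.98811.
This holds for months 1–40. Entering month 41 the balance is $647.54; 3% of the post-interest balance is now below $20.00, so the flat $20.00 minimum applies from here.
From month 41 a fixed $20.00 at rate r clears $647.54 in 51 more payments. Total: 40 + 51 = 91 months.

91 months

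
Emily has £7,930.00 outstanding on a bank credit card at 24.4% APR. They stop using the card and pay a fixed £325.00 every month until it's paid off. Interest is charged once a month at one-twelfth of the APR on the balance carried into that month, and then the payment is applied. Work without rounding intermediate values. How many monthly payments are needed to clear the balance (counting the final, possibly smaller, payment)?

35 months

Monthly rate r = 24.4%/12 = 2.03333% = 0.0203333.
Recurrence: B ← B·(1+r) − £325.00.
Month 1: interest £161.24; balance after payment £7,766.24.
Month 2: interest £157.91; balance after payment £7,599.16.
Closed form: n = −ln(1 − rB₀/P)/ln(1+r) = −ln(0.50387)/ln(1.02033) ≈ 34.052, so the balance reaches zero during payment 35.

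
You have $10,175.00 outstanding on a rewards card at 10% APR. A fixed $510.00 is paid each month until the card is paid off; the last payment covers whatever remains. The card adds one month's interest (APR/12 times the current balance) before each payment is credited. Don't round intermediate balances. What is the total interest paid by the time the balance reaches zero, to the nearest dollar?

$1,000

Monthly rate r = 10%/12 = 0.833333% = 0.00833333.
Payoff takes n = ⌈−ln(1 − rB₀/P)/ln(1+r)⌉ = ⌈21.911⌉ = 22 payments; the last is $464.56.
Total paid = 21·$510.00 + $464.56 = $11,174.56.
Total interest = total paid − principal = $11,174.56 − $10,175.00 = $999.56.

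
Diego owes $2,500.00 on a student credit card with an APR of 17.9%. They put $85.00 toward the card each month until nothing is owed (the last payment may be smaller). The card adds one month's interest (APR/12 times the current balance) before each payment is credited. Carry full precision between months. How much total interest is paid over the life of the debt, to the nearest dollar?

Monthly rate r = 17.9%/12 = 1.49167% = 0.0149167.
Payoff takes n = ⌈−ln(1 − rB₀/P)/ln(1+r)⌉ = ⌈39.006⌉ = 40 payments; the last is $0.53.
Total paid = 39·$85.00 + $0.53 = $3,315.53.
Total interest = total paid − principal = $3,315.53 − $2,500.00 = $815.53.

$816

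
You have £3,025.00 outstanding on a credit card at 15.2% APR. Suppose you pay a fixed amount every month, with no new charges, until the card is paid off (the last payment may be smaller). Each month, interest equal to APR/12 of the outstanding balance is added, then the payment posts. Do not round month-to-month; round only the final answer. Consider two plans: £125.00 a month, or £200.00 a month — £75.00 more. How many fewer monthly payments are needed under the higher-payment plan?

13 fewer payments

Monthly rate r = 15.2%/12 = 1.26667% = 0.0126667.
At £125.00/mo: n = ⌈−ln(1 − rB₀/P)/ln(1+r)⌉ = 30 payments (last £10.25); total interest = total paid − £3,025.00 = £610.25.
At £200.00/mo: 17 payments (last £179.41); total interest £354.41.
Payments saved = 30 − 17 = 13.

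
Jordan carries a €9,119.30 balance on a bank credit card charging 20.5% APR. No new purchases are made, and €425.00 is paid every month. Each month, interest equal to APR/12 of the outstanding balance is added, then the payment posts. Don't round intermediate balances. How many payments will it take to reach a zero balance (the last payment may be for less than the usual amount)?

Monthly rate r = 20.5%/12 = 1.70833% = 0.0170833.
Recurrence: B ← B·(1+r) − €425.00.
Month 1: interest €155.79; balance after payment €8,850.09.
Month 2: interest €151.19; balance after payment €8,576.28.
Closed form: n = −ln(1 − rB₀/P)/ln(1+r) = −ln(0.63344)/ln(1.01708) ≈ 26.955, so the balance reaches zero during payment 27.

27 payments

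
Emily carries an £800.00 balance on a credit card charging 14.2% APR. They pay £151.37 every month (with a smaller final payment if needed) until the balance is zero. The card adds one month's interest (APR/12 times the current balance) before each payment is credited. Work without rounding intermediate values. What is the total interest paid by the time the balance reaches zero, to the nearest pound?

£31

Monthly rate r = 14.2%/12 = 1.18333% = 0.0118333.
Payoff takes n = ⌈−ln(1 − rB₀/P)/ln(1+r)⌉ = ⌈5.490⌉ = 6 payments; the last is £74.36.
Total paid = 5·£151.37 + £74.36 = £831.21.
Total interest = total paid − principal = £831.21 − £800.00 = £31.21.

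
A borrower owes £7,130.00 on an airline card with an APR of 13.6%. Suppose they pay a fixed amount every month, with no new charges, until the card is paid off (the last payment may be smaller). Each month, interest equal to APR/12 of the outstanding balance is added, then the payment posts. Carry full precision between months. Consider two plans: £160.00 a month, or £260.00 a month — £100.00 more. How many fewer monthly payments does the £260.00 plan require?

29 fewer payments

Monthly rate r = 13.6%/12 = 1.13333% = 0.0113333.
At £160.00/mo: n = ⌈−ln(1 − rB₀/P)/ln(1+r)⌉ = 63 payments (last £65.06); total interest = total paid − £7,130.00 = £2,855.06.
At £260.00/mo: 34 payments (last £7.42); total interest £1,457.42.
Payments saved = 63 − 34 = 29.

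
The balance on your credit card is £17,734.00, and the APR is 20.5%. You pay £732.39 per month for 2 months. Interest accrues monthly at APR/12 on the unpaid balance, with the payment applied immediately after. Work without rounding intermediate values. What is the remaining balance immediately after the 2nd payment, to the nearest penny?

Monthly rate r = 20.5%/12 = 1.70833% = 0.0170833.
Each month: B ← B·(1+r) − £732.39.
Month 1: interest £302.96; balance after payment £17,304.57.
Month 2: interest £295.62; balance after payment £16,867.80.

£16,867.80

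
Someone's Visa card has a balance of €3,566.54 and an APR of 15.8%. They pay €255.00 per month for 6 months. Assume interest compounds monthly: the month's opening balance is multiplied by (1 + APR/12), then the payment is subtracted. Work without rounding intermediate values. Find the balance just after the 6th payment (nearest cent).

€2,276.48

Monthly rate r = 15.8%/12 = 1.31667% = 0.0131667.
Each month: B ← B·(1+r) − €255.00.
Month 1: interest €46.96; balance after payment €3,358.50.
Month 2: interest €44.22; balance after payment €3,147.72.
Month 3: interest €41.44; balance after payment €2,934.16.
Month 4: interest €38.63; balance after payment €2,717.80.
Month 5: interest €35.78; balance after payment €2,498.58.
Month 6: interest €32.90; balance after payment €2,276.48.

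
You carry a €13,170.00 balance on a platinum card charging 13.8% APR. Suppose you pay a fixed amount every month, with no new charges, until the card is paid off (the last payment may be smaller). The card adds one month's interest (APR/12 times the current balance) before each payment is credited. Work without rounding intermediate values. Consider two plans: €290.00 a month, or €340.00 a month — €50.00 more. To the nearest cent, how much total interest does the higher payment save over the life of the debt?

Monthly rate r = 13.8%/12 = 1.15% = 0.0115.
At €290.00/mo: n = ⌈−ln(1 − rB₀/P)/ln(1+r)⌉ = 65 payments (last €175.03); total interest = total paid − €13,170.00 = €5,565.03.
At €340.00/mo: 52 payments (last €192.44); total interest €4,362.44.
Interest saved = €5,565.03 − €4,362.44 = €1,202.59.

€1,202.59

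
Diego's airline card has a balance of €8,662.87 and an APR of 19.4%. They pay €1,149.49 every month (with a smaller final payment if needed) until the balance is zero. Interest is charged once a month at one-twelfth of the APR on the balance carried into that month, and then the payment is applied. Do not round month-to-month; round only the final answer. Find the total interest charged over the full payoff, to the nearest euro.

€650

Monthly rate r = 19.4%/12 = 1.61667% = 0.0161667.
Payoff takes n = ⌈−ln(1 − rB₀/P)/ln(1+r)⌉ = ⌈8.101⌉ = 9 payments; the last is €117.20.
Total paid = 8·€1,149.49 + €117.20 = €9,313.12.
Total interest = total paid − principal = €9,313.12 − €8,662.87 = €650.25.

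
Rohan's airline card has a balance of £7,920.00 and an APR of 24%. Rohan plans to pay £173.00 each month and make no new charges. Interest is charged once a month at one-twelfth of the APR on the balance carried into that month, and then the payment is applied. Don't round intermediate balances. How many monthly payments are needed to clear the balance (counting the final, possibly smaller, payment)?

Monthly rate r = 24%/12 = 2% = 0.02.
Recurrence: B ← B·(1+r) − £173.00.
Month 1: interest £158.40; balance after payment £7,905.40.
Month 2: interest £158.11; balance after payment £7,890.51.
Closed form: n = −ln(1 − rB₀/P)/ln(1+r) = −ln(0.084393)/ln(1.02) ≈ 124.846, so the balance reaches zero during payment 125.

125 months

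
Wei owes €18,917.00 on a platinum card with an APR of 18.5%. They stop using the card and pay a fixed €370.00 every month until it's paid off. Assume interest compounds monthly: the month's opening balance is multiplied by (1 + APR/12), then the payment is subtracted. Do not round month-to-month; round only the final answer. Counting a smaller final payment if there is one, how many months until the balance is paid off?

Monthly rate r = 18.5%/12 = 1.54167% = 0.0154167.
Recurrence: B ← B·(1+r) − €370.00.
Month 1: interest €291.64; balance after payment €18,838.64.
Month 2: interest €290.43; balance after payment €18,759.07.
Closed form: n = −ln(1 − rB₀/P)/ln(1+r) = −ln(0.21179)/ln(1.01542) ≈ 101.454, so the balance reaches zero during payment 102.

102 payments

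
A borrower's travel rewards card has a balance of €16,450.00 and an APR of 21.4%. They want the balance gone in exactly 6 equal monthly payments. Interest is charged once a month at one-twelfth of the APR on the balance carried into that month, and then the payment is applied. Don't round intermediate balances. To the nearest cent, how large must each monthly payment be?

€2,915.31

Monthly rate r = 21.4%/12 = 1.78333% = 0.0178333.
Level-payment amortization: P = B₀·r / (1 − (1+r)^(−n)) = 16450.00·0.0178333 / (1 − 1.01783^(−6)).
Denominator 1 − (1+r)^(−6) = 0.100626717.
P = 293.358 / 0.100626717 ≈ 2915.31.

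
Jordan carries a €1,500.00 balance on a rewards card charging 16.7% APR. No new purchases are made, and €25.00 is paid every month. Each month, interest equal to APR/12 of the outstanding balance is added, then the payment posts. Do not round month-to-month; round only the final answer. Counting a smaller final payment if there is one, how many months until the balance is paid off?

Monthly rate r = 16.7%/12 = 1.39167% = 0.0139167.
Recurrence: B ← B·(1+r) − €25.00.
Month 1: interest €20.88; balance after payment €1,495.88.
Month 2: interest €20.82; balance after payment €1,491.69.
Closed form: n = −ln(1 − rB₀/P)/ln(1+r) = −ln(0.165)/ln(1.01392) ≈ 130.370, so the balance reaches zero during payment 131.

131 payments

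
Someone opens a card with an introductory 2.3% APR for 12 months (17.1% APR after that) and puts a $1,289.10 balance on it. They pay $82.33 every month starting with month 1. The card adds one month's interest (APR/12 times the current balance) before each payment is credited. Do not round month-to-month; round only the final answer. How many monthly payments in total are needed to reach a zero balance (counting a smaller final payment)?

17 payments

Promo months 1–12 at r₀ = 2.3%/12 = 0.00191667; months 13+ at r₁ = 17.1%/12 = 0.01425.
After month 12: iterate B ← B·(1+r₀) − $82.33 for 12 months → $320.62.
Then at r₁ with $82.33/mo: n₂ = −ln(1 − r₁·B/P)/ln(1+r₁) ≈ 4.04 → 5 more payments.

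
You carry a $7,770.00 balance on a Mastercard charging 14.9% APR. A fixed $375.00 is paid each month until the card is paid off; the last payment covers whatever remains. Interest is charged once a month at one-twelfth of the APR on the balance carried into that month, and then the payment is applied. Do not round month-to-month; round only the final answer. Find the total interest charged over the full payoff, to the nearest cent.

$1,268.57

Monthly rate r = 14.9%/12 = 1.24167% = 0.0124167.
Payoff takes n = ⌈−ln(1 − rB₀/P)/ln(1+r)⌉ = ⌈24.102⌉ = 25 payments; the last is $38.57.
Total paid = 24·$375.00 + $38.57 = $9,038.57.
Total interest = total paid − principal = $9,038.57 − $7,770.00 = $1,268.57.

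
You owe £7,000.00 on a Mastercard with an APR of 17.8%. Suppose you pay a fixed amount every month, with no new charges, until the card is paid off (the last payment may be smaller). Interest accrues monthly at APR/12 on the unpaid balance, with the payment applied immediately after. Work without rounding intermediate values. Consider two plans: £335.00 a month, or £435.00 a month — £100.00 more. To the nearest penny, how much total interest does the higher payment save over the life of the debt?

Monthly rate r = 17.8%/12 = 1.48333% = 0.0148333.
At £335.00/mo: n = ⌈−ln(1 − rB₀/P)/ln(1+r)⌉ = 26 payments (last £65.95); total interest = total paid − £7,000.00 = £1,440.95.
At £435.00/mo: 19 payments (last £227.84); total interest £1,057.84.
Interest saved = £1,440.95 − £1,057.84 = £383.11.

£383.11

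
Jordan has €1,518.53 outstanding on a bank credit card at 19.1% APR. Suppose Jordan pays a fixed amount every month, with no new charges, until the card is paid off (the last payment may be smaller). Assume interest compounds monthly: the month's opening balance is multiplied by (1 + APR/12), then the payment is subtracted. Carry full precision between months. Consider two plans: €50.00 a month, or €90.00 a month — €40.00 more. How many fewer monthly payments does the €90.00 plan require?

Monthly rate r = 19.1%/12 = 1.59167% = 0.0159167.
At €50.00/mo: n = ⌈−ln(1 − rB₀/P)/ln(1+r)⌉ = 42 payments (last €41.34); total interest = total paid − €1,518.53 = €572.81.
At €90.00/mo: 20 payments (last €72.48); total interest €263.95.
Payments saved = 42 − 20 = 22.

22 fewer payments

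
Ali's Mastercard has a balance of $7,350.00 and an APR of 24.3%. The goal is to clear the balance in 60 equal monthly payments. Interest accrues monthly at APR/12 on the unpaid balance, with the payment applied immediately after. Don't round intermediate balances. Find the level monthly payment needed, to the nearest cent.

$212.73

Monthly rate r = 24.3%/12 = 2.025% = 0.02025.
Level-payment amortization: P = B₀·r / (1 − (1+r)^(−n)) = 7350.00·0.02025 / (1 − 1.02025^(−60)).
Denominator 1 − (1+r)^(−60) = 0.699666489.
P = 148.838 / 0.699666489 ≈ 212.73.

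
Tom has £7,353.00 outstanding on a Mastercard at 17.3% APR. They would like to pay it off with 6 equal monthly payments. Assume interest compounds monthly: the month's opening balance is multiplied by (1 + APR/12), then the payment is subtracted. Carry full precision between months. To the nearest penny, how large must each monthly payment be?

£1,288.07

Monthly rate r = 17.3%/12 = 1.44167% = 0.0144167.
Level-payment amortization: P = B₀·r / (1 − (1+r)^(−n)) = 7353.00·0.0144167 / (1 − 1.01442^(−6)).
Denominator 1 − (1+r)^(−6) = 0.0822978605.
P = 106.006 / 0.0822978605 ≈ 1288.07.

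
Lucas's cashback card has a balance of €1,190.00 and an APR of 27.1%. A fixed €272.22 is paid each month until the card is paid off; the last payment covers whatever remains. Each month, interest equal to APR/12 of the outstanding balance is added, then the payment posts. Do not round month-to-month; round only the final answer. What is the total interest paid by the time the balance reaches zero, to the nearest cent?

Monthly rate r = 27.1%/12 = 2.25833% = 0.0225833.
Payoff takes n = ⌈−ln(1 − rB₀/P)/ln(1+r)⌉ = ⌈4.654⌉ = 5 payments; the last is €178.82.
Total paid = 4·€272.22 + €178.82 = €1,267.70.
Total interest = total paid − principal = €1,267.70 − €1,190.00 = €77.70.

€77.70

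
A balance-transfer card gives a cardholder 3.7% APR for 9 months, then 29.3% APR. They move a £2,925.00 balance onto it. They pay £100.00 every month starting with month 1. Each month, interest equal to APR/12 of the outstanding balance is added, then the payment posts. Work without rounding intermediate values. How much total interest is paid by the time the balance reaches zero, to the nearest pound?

£947

Promo months 1–9 at r₀ = 3.7%/12 = 0.00308333; months 10+ at r₁ = 29.3%/12 = 0.0244167.
After month 9: iterate B ← B·(1+r₀) − £100.00 for 9 months → £2,096.00.
Then at r₁ with £100.00/mo: n₂ = −ln(1 − r₁·B/P)/ln(1+r₁) ≈ 29.72 → 30 more payments.
Total paid = 38·£100.00 + £72.36 = £3,872.36; interest = £3,872.36 − £2,925.00 = £947.36.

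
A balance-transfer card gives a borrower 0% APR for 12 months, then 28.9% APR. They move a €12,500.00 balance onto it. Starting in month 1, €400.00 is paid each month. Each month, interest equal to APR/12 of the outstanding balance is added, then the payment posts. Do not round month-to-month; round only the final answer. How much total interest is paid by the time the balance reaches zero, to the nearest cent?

€2,770.23

Promo months 1–12 at r₀ = 0%/12 = 0; months 13+ at r₁ = 28.9%/12 = 0.0240833.
After month 12 (no interest yet): B = €12,500.00 − 12·€400.00 = €7,700.00.
Then at r₁ with €400.00/mo: n₂ = −ln(1 − r₁·B/P)/ln(1+r₁) ≈ 26.17 → 27 more payments.
Total paid = 38·€400.00 + €70.23 = €15,270.23; interest = €15,270.23 − €12,500.00 = €2,770.23.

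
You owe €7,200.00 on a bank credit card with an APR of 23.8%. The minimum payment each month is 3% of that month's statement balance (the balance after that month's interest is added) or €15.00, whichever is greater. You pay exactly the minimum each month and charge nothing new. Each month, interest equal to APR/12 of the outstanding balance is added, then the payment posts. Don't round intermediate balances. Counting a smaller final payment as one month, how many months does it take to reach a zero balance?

Monthly rate r = 23.8%/12 = 1.98333% = 0.0198333.
While 3% of the post-interest balance exceeds €15.00, each month B ← (B·(1+r))·(1 − 0.03), i.e. B shrinks by the factor (1+r)·0.97 = 0.98924.
This holds for months 1–249. Entering month 250 the balance is €486.71; 3% of the post-interest balance is now below €15.00, so the flat €15.00 minimum applies from here.
From month 250 a fixed €15.00 at rate r clears €486.71 in 53 more payments. Total: 249 + 53 = 302 months.

302 months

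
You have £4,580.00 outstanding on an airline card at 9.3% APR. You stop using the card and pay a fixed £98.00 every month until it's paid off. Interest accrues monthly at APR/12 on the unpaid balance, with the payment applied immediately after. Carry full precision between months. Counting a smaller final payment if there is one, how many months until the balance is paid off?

Monthly rate r = 9.3%/12 = 0.775% = 0.00775.
Recurrence: B ← B·(1+r) − £98.00.
Month 1: interest £35.50; balance after payment £4,517.49.
Month 2: interest £35.01; balance after payment £4,454.51.
Closed form: n = −ln(1 − rB₀/P)/ln(1+r) = −ln(0.63781)/ln(1.00775) ≈ 58.253, so the balance reaches zero during payment 59.

59 months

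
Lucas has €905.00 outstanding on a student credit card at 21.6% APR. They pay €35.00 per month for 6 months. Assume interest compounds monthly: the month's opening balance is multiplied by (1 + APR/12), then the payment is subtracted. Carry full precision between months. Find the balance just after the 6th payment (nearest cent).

Monthly rate r = 21.6%/12 = 1.8% = 0.018.
Each month: B ← B·(1+r) − €35.00.
Month 1: interest €16.29; balance after payment €886.29.
Month 2: interest €15.95; balance after payment €867.24.
Month 3: interest €15.61; balance after payment €847.85.
Month 4: interest €15.26; balance after payment €828.11.
Month 5: interest €14.91; balance after payment €808.02.
Month 6: interest €14.54; balance after payment €787.57.

€787.57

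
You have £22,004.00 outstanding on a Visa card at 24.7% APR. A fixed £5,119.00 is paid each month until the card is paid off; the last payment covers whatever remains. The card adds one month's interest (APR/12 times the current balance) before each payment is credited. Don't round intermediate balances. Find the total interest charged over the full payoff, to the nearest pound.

Monthly rate r = 24.7%/12 = 2.05833% = 0.0205833.
Payoff takes n = ⌈−ln(1 − rB₀/P)/ln(1+r)⌉ = ⌈4.547⌉ = 5 payments; the last is £2,812.17.
Total paid = 4·£5,119.00 + £2,812.17 = £23,288.17.
Total interest = total paid − principal = £23,288.17 − £22,004.00 = £1,284.17.

£1,284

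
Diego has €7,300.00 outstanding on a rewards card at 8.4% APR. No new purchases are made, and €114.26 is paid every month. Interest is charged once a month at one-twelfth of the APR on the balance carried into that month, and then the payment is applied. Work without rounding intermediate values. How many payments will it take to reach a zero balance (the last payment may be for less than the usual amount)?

Monthly rate r = 8.4%/12 = 0.7% = 0.007.
Recurrence: B ← B·(1+r) − €114.26.
Month 1: interest €51.10; balance after payment €7,236.84.
Month 2: interest €50.66; balance after payment €7,173.24.
Closed form: n = −ln(1 − rB₀/P)/ln(1+r) = −ln(0.55277)/ln(1.007) ≈ 84.983, so the balance reaches zero during payment 85.

85 months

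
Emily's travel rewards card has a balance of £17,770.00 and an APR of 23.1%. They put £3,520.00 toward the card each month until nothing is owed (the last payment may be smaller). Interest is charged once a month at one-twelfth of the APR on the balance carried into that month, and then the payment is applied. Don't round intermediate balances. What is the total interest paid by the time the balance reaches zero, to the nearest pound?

£1,111

Monthly rate r = 23.1%/12 = 1.925% = 0.01925.
Payoff takes n = ⌈−ln(1 − rB₀/P)/ln(1+r)⌉ = ⌈5.362⌉ = 6 payments; the last is £1,280.91.
Total paid = 5·£3,520.00 + £1,280.91 = £18,880.91.
Total interest = total paid − principal = £18,880.91 − £17,770.00 = £1,110.91.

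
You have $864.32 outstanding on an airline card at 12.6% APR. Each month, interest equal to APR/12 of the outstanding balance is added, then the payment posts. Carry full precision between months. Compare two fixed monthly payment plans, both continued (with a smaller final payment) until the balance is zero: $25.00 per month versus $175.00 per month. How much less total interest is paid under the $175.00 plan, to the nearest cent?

Monthly rate r = 12.6%/12 = 1.05% = 0.0105.
At $25.00/mo: n = ⌈−ln(1 − rB₀/P)/ln(1+r)⌉ = 44 payments (last $4.48); total interest = total paid − $864.32 = $215.16.
At $175.00/mo: 6 payments (last $17.27); total interest $27.95.
Interest saved = $215.16 − $27.95 = $187.21.

$187.21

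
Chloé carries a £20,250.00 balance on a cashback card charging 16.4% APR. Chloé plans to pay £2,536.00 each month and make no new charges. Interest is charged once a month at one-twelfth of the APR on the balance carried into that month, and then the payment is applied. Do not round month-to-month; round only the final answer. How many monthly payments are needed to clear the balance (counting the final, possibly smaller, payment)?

9 payments

Monthly rate r = 16.4%/12 = 1.36667% = 0.0136667.
Recurrence: B ← B·(1+r) − £2,536.00.
Month 1: interest £276.75; balance after payment £17,990.75.
Month 2: interest £245.87; balance after payment £15,700.62.
Closed form: n = −ln(1 − rB₀/P)/ln(1+r) = −ln(0.89087)/ln(1.01367) ≈ 8.513, so the balance reaches zero during payment 9.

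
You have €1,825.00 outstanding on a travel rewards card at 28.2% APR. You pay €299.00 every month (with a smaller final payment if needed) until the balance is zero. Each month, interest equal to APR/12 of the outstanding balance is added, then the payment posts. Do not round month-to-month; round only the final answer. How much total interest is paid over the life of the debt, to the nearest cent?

€168.75

Monthly rate r = 28.2%/12 = 2.35% = 0.0235.
Payoff takes n = ⌈−ln(1 − rB₀/P)/ln(1+r)⌉ = ⌈6.665⌉ = 7 payments; the last is €199.75.
Total paid = 6·€299.00 + €199.75 = €1,993.75.
Total interest = total paid − principal = €1,993.75 − €1,825.00 = €168.75.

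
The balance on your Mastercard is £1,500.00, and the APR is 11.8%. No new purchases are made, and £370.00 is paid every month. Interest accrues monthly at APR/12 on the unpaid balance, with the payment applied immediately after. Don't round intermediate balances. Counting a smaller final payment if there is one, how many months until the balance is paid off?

Monthly rate r = 11.8%/12 = 0.983333% = 0.00983333.
Recurrence: B ← B·(1+r) − £370.00.
Month 1: interest £14.75; balance after payment £1,144.75.
Month 2: interest £11.26; balance after payment £786.01.
Month 3: interest £7.73; balance after payment £423.74.
Month 4: interest £4.17; balance after payment £57.90.
Month 5: interest £0.57; balance after payment £0.00.

5 months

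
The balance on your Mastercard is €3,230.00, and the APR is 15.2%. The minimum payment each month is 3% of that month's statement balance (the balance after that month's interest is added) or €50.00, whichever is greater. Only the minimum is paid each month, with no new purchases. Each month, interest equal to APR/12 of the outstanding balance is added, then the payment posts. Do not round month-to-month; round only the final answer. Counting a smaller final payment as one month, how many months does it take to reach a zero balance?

Monthly rate r = 15.2%/12 = 1.26667% = 0.0126667.
While 3% of the post-interest balance exceeds €50.00, each month B ← (B·(1+r))·(1 − 0.03), i.e. B shrinks by the factor (1+r)·0.97 = 0.98229.
This holds for months 1–38. Entering month 39 the balance is €1,637.78; 3% of the post-interest balance is now below €50.00, so the flat €50.00 minimum applies from here.
From month 39 a fixed €50.00 at rate r clears €1,637.78 in 43 more payments. Total: 38 + 43 = 81 months.

81 months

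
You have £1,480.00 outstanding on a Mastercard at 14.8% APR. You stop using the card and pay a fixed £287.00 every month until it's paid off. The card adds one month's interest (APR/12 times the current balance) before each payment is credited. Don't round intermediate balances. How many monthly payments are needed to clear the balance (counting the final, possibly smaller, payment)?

Monthly rate r = 14.8%/12 = 1.23333% = 0.0123333.
Recurrence: B ← B·(1+r) − £287.00.
Month 1: interest £18.25; balance after payment £1,211.25.
Month 2: interest £14.94; balance after payment £939.19.
Month 3: interest £11.58; balance after payment £663.78.
Month 4: interest £8.19; balance after payment £384.96.
Month 5: interest £4.75; balance after payment £102.71.
Month 6: interest £1.27; balance after payment £0.00.

6 months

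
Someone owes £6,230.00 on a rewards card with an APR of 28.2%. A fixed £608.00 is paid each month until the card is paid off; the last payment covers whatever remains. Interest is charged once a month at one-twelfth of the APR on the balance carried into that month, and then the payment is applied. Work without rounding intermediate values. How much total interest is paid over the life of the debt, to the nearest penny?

£981.76

Monthly rate r = 28.2%/12 = 2.35% = 0.0235.
Payoff takes n = ⌈−ln(1 − rB₀/P)/ln(1+r)⌉ = ⌈11.860⌉ = 12 payments; the last is £523.76.
Total paid = 11·£608.00 + £523.76 = £7,211.76.
Total interest = total paid − principal = £7,211.76 − £6,230.00 = £981.76.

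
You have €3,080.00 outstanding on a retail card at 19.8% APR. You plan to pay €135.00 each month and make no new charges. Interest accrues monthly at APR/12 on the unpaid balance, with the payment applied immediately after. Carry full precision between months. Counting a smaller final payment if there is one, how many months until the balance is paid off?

29 months

Monthly rate r = 19.8%/12 = 1.65% = 0.0165.
Recurrence: B ← B·(1+r) − €135.00.
Month 1: interest €50.82; balance after payment €2,995.82.
Month 2: interest €49.43; balance after payment €2,910.25.
Closed form: n = −ln(1 − rB₀/P)/ln(1+r) = −ln(0.62356)/ln(1.0165) ≈ 28.861, so the balance reaches zero during payment 29.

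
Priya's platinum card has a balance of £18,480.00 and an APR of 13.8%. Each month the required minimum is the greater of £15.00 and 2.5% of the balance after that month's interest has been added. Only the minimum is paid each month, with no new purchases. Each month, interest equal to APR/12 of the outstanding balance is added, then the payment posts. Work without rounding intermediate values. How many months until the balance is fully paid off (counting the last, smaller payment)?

Monthly rate r = 13.8%/12 = 1.15% = 0.0115.
While 2.5% of the post-interest balance exceeds £15.00, each month B ← (B·(1+r))·(1 − 0.025), i.e. B shrinks by the factor (1+r)·0.975 = 0.98621.
This holds for months 1–248. Entering month 249 the balance is £590.73; 2.5% of the post-interest balance is now below £15.00, so the flat £15.00 minimum applies from here.
From month 249 a fixed £15.00 at rate r clears £590.73 in 53 more payments. Total: 248 + 53 = 301 months.

301 months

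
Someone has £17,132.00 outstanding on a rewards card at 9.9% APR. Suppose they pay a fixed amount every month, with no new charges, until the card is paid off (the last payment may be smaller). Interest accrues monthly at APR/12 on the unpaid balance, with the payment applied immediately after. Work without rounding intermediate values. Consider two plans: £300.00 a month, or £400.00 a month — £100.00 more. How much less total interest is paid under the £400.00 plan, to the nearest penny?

£2,035.87

Monthly rate r = 9.9%/12 = 0.825% = 0.00825.
At £300.00/mo: n = ⌈−ln(1 − rB₀/P)/ln(1+r)⌉ = 78 payments (last £159.82); total interest = total paid − £17,132.00 = £6,127.82.
At £400.00/mo: 54 payments (last £23.95); total interest £4,091.95.
Interest saved = £6,127.82 − £4,091.95 = £2,035.87.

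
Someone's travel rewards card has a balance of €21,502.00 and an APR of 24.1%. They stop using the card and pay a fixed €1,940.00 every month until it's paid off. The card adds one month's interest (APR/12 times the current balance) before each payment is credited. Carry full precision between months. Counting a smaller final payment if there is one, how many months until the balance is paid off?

13 months

Monthly rate r = 24.1%/12 = 2.00833% = 0.0200833.
Recurrence: B ← B·(1+r) − €1,940.00.
Month 1: interest €431.83; balance after payment €19,993.83.
Month 2: interest €401.54; balance after payment €18,455.37.
Closed form: n = −ln(1 − rB₀/P)/ln(1+r) = −ln(0.77741)/ln(1.02008) ≈ 12.663, so the balance reaches zero during payment 13.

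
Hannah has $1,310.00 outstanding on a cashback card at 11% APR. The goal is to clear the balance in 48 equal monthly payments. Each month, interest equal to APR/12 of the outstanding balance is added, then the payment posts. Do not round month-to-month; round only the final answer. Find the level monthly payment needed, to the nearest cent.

Monthly rate r = 11%/12 = 0.916667% = 0.00916667.
Level-payment amortization: P = B₀·r / (1 − (1+r)^(−n)) = 1310.00·0.00916667 / (1 − 1.00917^(−48)).
Denominator 1 − (1+r)^(−48) = 0.35467136.
P = 12.0083 / 0.35467136 ≈ 33.86.

$33.86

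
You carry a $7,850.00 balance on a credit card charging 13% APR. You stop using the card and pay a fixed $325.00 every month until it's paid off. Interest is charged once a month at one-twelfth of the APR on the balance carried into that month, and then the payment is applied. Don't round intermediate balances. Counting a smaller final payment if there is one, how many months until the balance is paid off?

Monthly rate r = 13%/12 = 1.08333% = 0.0108333.
Recurrence: B ← B·(1+r) − $325.00.
Month 1: interest $85.04; balance after payment $7,610.04.
Month 2: interest $82.44; balance after payment $7,367.48.
Closed form: n = −ln(1 − rB₀/P)/ln(1+r) = −ln(0.73833)/ln(1.01083) ≈ 28.154, so the balance reaches zero during payment 29.

29 months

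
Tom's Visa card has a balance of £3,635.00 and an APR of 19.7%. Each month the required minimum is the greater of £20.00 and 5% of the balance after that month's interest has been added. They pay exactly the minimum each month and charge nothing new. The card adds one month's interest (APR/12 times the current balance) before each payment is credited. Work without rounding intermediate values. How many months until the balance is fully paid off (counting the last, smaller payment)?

Monthly rate r = 19.7%/12 = 1.64167% = 0.0164167.
While 5% of the post-interest balance exceeds £20.00, each month B ← (B·(1+r))·(1 − 0.05), i.e. B shrinks by the factor (1+r)·0.95 = 0.9656.
This holds for months 1–64. Entering month 65 the balance is £386.73; 5% of the post-interest balance is now below £20.00, so the flat £20.00 minimum applies from here.
From month 65 a fixed £20.00 at rate r clears £386.73 in 24 more payments. Total: 64 + 24 = 88 months.

88 months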